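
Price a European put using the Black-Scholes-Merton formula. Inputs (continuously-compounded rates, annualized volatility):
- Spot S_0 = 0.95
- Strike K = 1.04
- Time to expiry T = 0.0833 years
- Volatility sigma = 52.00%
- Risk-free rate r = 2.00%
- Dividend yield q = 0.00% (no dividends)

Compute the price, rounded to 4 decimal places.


Answer: Price = 0.1137

Derivation:
d1 = (ln(S/K) + (r - q + 0.5*sigma^2) * T) / (sigma * sqrt(T)) = -0.51695967
d2 = d1 - sigma * sqrt(T) = -0.66704072
exp(-rT) = 0.99833539; exp(-qT) = 1.00000000
P = K * exp(-rT) * N(-d2) - S_0 * exp(-qT) * N(-d1)
N(-d1) = 0.69740784; N(-d2) = 0.74762694
P = 1.0400 * 0.99833539 * 0.74762694 - 0.9500 * 1.00000000 * 0.69740784 = 0.1137


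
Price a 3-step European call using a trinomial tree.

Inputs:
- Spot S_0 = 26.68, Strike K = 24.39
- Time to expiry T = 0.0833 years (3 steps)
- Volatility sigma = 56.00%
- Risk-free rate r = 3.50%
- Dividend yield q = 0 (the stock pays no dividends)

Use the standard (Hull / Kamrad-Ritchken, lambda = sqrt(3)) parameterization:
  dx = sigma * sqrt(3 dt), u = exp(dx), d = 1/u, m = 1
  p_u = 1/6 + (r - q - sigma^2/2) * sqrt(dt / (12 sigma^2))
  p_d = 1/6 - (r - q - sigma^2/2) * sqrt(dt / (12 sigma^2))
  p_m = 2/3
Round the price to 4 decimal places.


dt = T/N = 0.027767; dx = sigma*sqrt(3*dt) = 0.161626
u = exp(dx) = 1.175420; d = 1/u = 0.850760
p_u = 0.156204, p_m = 0.666667, p_d = 0.177129
Discount per step: exp(-r*dt) = 0.999029
Stock lattice S(k, j) with j the centered position index:
  k=0: S(0,+0) = 26.6800
  k=1: S(1,-1) = 22.6983; S(1,+0) = 26.6800; S(1,+1) = 31.3602
  k=2: S(2,-2) = 19.3108; S(2,-1) = 22.6983; S(2,+0) = 26.6800; S(2,+1) = 31.3602; S(2,+2) = 36.8614
  k=3: S(3,-3) = 16.4288; S(3,-2) = 19.3108; S(3,-1) = 22.6983; S(3,+0) = 26.6800; S(3,+1) = 31.3602; S(3,+2) = 36.8614; S(3,+3) = 43.3277
Terminal payoffs V(N, j) = max(S_T - K, 0):
  V(3,-3) = 0.000000; V(3,-2) = 0.000000; V(3,-1) = 0.000000; V(3,+0) = 2.290000; V(3,+1) = 6.970212; V(3,+2) = 12.471428; V(3,+3) = 18.937669
Backward induction: V(k, j) = exp(-r*dt) * [p_u * V(k+1, j+1) + p_m * V(k+1, j) + p_d * V(k+1, j-1)]
  V(2,-2) = exp(-r*dt) * [p_u*0.000000 + p_m*0.000000 + p_d*0.000000] = 0.000000
  V(2,-1) = exp(-r*dt) * [p_u*2.290000 + p_m*0.000000 + p_d*0.000000] = 0.357360
  V(2,+0) = exp(-r*dt) * [p_u*6.970212 + p_m*2.290000 + p_d*0.000000] = 2.612903
  V(2,+1) = exp(-r*dt) * [p_u*12.471428 + p_m*6.970212 + p_d*2.290000] = 6.993724
  V(2,+2) = exp(-r*dt) * [p_u*18.937669 + p_m*12.471428 + p_d*6.970212] = 12.494909
  V(1,-1) = exp(-r*dt) * [p_u*2.612903 + p_m*0.357360 + p_d*0.000000] = 0.645759
  V(1,+0) = exp(-r*dt) * [p_u*6.993724 + p_m*2.612903 + p_d*0.357360] = 2.894869
  V(1,+1) = exp(-r*dt) * [p_u*12.494909 + p_m*6.993724 + p_d*2.612903] = 7.070188
  V(0,+0) = exp(-r*dt) * [p_u*7.070188 + p_m*2.894869 + p_d*0.645759] = 3.145631

Answer: Price = V(0,0) = 3.1456


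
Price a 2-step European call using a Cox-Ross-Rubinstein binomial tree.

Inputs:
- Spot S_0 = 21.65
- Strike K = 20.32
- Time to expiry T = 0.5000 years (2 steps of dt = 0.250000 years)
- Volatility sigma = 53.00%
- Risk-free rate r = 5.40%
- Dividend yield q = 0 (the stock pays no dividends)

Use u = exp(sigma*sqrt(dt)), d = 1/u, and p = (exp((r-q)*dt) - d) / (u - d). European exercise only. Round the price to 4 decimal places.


Answer: Price = V(0,0) = 4.0259

Derivation:
dt = T/N = 0.250000
u = exp(sigma*sqrt(dt)) = 1.303431; d = 1/u = 0.767206
p = (exp((r-q)*dt) - d) / (u - d) = 0.459482
Discount per step: exp(-r*dt) = 0.986591
Stock lattice S(k, i) with i counting down-moves:
  k=0: S(0,0) = 21.6500
  k=1: S(1,0) = 28.2193; S(1,1) = 16.6100
  k=2: S(2,0) = 36.7819; S(2,1) = 21.6500; S(2,2) = 12.7433
Terminal payoffs V(N, i) = max(S_T - K, 0):
  V(2,0) = 16.461884; V(2,1) = 1.330000; V(2,2) = 0.000000
Backward induction: V(k, i) = exp(-r*dt) * [p * V(k+1, i) + (1-p) * V(k+1, i+1)].
  V(1,0) = exp(-r*dt) * [p*16.461884 + (1-p)*1.330000] = 8.171757
  V(1,1) = exp(-r*dt) * [p*1.330000 + (1-p)*0.000000] = 0.602916
  V(0,0) = exp(-r*dt) * [p*8.171757 + (1-p)*0.602916] = 4.025941


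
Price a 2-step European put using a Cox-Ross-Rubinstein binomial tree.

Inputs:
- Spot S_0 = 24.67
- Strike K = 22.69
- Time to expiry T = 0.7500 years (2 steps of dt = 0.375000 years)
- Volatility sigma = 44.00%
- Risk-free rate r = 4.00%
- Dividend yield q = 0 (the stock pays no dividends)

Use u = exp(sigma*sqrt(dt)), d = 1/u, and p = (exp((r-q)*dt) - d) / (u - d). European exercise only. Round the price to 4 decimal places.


dt = T/N = 0.375000
u = exp(sigma*sqrt(dt)) = 1.309236; d = 1/u = 0.763804
p = (exp((r-q)*dt) - d) / (u - d) = 0.460752
Discount per step: exp(-r*dt) = 0.985112
Stock lattice S(k, i) with i counting down-moves:
  k=0: S(0,0) = 24.6700
  k=1: S(1,0) = 32.2989; S(1,1) = 18.8430
  k=2: S(2,0) = 42.2868; S(2,1) = 24.6700; S(2,2) = 14.3924
Terminal payoffs V(N, i) = max(K - S_T, 0):
  V(2,0) = 0.000000; V(2,1) = 0.000000; V(2,2) = 8.297601
Backward induction: V(k, i) = exp(-r*dt) * [p * V(k+1, i) + (1-p) * V(k+1, i+1)].
  V(1,0) = exp(-r*dt) * [p*0.000000 + (1-p)*0.000000] = 0.000000
  V(1,1) = exp(-r*dt) * [p*0.000000 + (1-p)*8.297601] = 4.407848
  V(0,0) = exp(-r*dt) * [p*0.000000 + (1-p)*4.407848] = 2.341535

Answer: Price = V(0,0) = 2.3415


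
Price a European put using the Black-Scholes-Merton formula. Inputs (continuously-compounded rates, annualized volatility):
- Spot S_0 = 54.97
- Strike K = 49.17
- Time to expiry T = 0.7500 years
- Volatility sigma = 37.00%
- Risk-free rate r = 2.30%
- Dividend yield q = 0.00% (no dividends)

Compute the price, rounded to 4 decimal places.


Answer: Price = 3.7723

Derivation:
d1 = (ln(S/K) + (r - q + 0.5*sigma^2) * T) / (sigma * sqrt(T)) = 0.56203145
d2 = d1 - sigma * sqrt(T) = 0.24160205
exp(-rT) = 0.98289793; exp(-qT) = 1.00000000
P = K * exp(-rT) * N(-d2) - S_0 * exp(-qT) * N(-d1)
N(-d1) = 0.28704730; N(-d2) = 0.40454427
P = 49.1700 * 0.98289793 * 0.40454427 - 54.9700 * 1.00000000 * 0.28704730 = 3.7723


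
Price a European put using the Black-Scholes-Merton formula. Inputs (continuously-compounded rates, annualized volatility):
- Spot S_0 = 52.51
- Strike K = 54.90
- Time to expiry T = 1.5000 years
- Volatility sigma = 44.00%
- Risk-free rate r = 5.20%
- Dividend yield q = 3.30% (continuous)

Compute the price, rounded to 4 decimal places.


Answer: Price = 11.1086

Derivation:
d1 = (ln(S/K) + (r - q + 0.5*sigma^2) * T) / (sigma * sqrt(T)) = 0.23973505
d2 = d1 - sigma * sqrt(T) = -0.29915270
exp(-rT) = 0.92496443; exp(-qT) = 0.95170516
P = K * exp(-rT) * N(-d2) - S_0 * exp(-qT) * N(-d1)
N(-d1) = 0.40526783; N(-d2) = 0.61758823
P = 54.9000 * 0.92496443 * 0.61758823 - 52.5100 * 0.95170516 * 0.40526783 = 11.1086


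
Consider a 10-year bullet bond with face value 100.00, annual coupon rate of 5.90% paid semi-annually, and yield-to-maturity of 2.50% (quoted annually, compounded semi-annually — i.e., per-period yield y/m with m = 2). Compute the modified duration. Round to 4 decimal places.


Answer: Modified duration = 7.9204

Derivation:
Coupon per period c = face * coupon_rate / m = 2.950000
Periods per year m = 2; per-period yield y/m = 0.012500
Number of cashflows N = 20
Cashflows (t years, CF_t, discount factor 1/(1+y/m)^(m*t), PV):
  t = 0.5000: CF_t = 2.950000, DF = 0.987654, PV = 2.913580
  t = 1.0000: CF_t = 2.950000, DF = 0.975461, PV = 2.877610
  t = 1.5000: CF_t = 2.950000, DF = 0.963418, PV = 2.842084
  t = 2.0000: CF_t = 2.950000, DF = 0.951524, PV = 2.806997
  t = 2.5000: CF_t = 2.950000, DF = 0.939777, PV = 2.772342
  t = 3.0000: CF_t = 2.950000, DF = 0.928175, PV = 2.738116
  t = 3.5000: CF_t = 2.950000, DF = 0.916716, PV = 2.704312
  t = 4.0000: CF_t = 2.950000, DF = 0.905398, PV = 2.670925
  t = 4.5000: CF_t = 2.950000, DF = 0.894221, PV = 2.637951
  t = 5.0000: CF_t = 2.950000, DF = 0.883181, PV = 2.605384
  t = 5.5000: CF_t = 2.950000, DF = 0.872277, PV = 2.573219
  t = 6.0000: CF_t = 2.950000, DF = 0.861509, PV = 2.541450
  t = 6.5000: CF_t = 2.950000, DF = 0.850873, PV = 2.510074
  t = 7.0000: CF_t = 2.950000, DF = 0.840368, PV = 2.479086
  t = 7.5000: CF_t = 2.950000, DF = 0.829993, PV = 2.448480
  t = 8.0000: CF_t = 2.950000, DF = 0.819746, PV = 2.418252
  t = 8.5000: CF_t = 2.950000, DF = 0.809626, PV = 2.388397
  t = 9.0000: CF_t = 2.950000, DF = 0.799631, PV = 2.358910
  t = 9.5000: CF_t = 2.950000, DF = 0.789759, PV = 2.329788
  t = 10.0000: CF_t = 102.950000, DF = 0.780009, PV = 80.301880
Price P = sum_t PV_t = 129.918837
First compute Macaulay numerator sum_t t * PV_t:
  t * PV_t at t = 0.5000: 1.456790
  t * PV_t at t = 1.0000: 2.877610
  t * PV_t at t = 1.5000: 4.263126
  t * PV_t at t = 2.0000: 5.613993
  t * PV_t at t = 2.5000: 6.930856
  t * PV_t at t = 3.0000: 8.214348
  t * PV_t at t = 3.5000: 9.465092
  t * PV_t at t = 4.0000: 10.683702
  t * PV_t at t = 4.5000: 11.870780
  t * PV_t at t = 5.0000: 13.026919
  t * PV_t at t = 5.5000: 14.152702
  t * PV_t at t = 6.0000: 15.248702
  t * PV_t at t = 6.5000: 16.315484
  t * PV_t at t = 7.0000: 17.353601
  t * PV_t at t = 7.5000: 18.363599
  t * PV_t at t = 8.0000: 19.346014
  t * PV_t at t = 8.5000: 20.301372
  t * PV_t at t = 9.0000: 21.230193
  t * PV_t at t = 9.5000: 22.132986
  t * PV_t at t = 10.0000: 803.018800
Macaulay duration D = 1041.866669 / 129.918837 = 8.019366
Modified duration = D / (1 + y/m) = 8.019366 / (1 + 0.012500) = 7.920361


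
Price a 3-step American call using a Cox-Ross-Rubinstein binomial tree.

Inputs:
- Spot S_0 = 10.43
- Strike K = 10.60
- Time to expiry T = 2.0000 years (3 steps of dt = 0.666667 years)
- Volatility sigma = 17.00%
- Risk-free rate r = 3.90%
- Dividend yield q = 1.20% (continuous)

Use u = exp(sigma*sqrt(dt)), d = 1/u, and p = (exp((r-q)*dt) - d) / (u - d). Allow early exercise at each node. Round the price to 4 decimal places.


dt = T/N = 0.666667
u = exp(sigma*sqrt(dt)) = 1.148899; d = 1/u = 0.870398
p = (exp((r-q)*dt) - d) / (u - d) = 0.530571
Discount per step: exp(-r*dt) = 0.974335
Stock lattice S(k, i) with i counting down-moves:
  k=0: S(0,0) = 10.4300
  k=1: S(1,0) = 11.9830; S(1,1) = 9.0783
  k=2: S(2,0) = 13.7673; S(2,1) = 10.4300; S(2,2) = 7.9017
  k=3: S(3,0) = 15.8172; S(3,1) = 11.9830; S(3,2) = 9.0783; S(3,3) = 6.8776
Terminal payoffs V(N, i) = max(S_T - K, 0):
  V(3,0) = 5.217225; V(3,1) = 1.383020; V(3,2) = 0.000000; V(3,3) = 0.000000
Backward induction: V(k, i) = exp(-r*dt) * [p * V(k+1, i) + (1-p) * V(k+1, i+1)]; then take max(V_cont, immediate exercise) for American.
  V(2,0) = exp(-r*dt) * [p*5.217225 + (1-p)*1.383020] = 3.329634; exercise = 3.167285; V(2,0) = max -> 3.329634
  V(2,1) = exp(-r*dt) * [p*1.383020 + (1-p)*0.000000] = 0.714958; exercise = 0.000000; V(2,1) = max -> 0.714958
  V(2,2) = exp(-r*dt) * [p*0.000000 + (1-p)*0.000000] = 0.000000; exercise = 0.000000; V(2,2) = max -> 0.000000
  V(1,0) = exp(-r*dt) * [p*3.329634 + (1-p)*0.714958] = 2.048277; exercise = 1.383020; V(1,0) = max -> 2.048277
  V(1,1) = exp(-r*dt) * [p*0.714958 + (1-p)*0.000000] = 0.369601; exercise = 0.000000; V(1,1) = max -> 0.369601
  V(0,0) = exp(-r*dt) * [p*2.048277 + (1-p)*0.369601] = 1.227914; exercise = 0.000000; V(0,0) = max -> 1.227914

Answer: Price = V(0,0) = 1.2279


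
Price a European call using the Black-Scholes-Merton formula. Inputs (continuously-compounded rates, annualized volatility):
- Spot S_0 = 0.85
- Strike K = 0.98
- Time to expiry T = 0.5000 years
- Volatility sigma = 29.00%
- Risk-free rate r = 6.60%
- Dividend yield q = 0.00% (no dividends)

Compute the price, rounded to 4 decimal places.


Answer: Price = 0.0345

Derivation:
d1 = (ln(S/K) + (r - q + 0.5*sigma^2) * T) / (sigma * sqrt(T)) = -0.43056084
d2 = d1 - sigma * sqrt(T) = -0.63562181
exp(-rT) = 0.96753856; exp(-qT) = 1.00000000
C = S_0 * exp(-qT) * N(d1) - K * exp(-rT) * N(d2)
N(d1) = 0.33339386; N(d2) = 0.26251148
C = 0.8500 * 1.00000000 * 0.33339386 - 0.9800 * 0.96753856 * 0.26251148 = 0.0345


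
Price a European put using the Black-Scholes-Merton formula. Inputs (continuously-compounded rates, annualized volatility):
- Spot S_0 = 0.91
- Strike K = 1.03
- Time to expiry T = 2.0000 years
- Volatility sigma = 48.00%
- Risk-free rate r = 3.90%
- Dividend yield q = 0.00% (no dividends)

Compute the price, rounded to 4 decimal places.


Answer: Price = 0.2694

Derivation:
d1 = (ln(S/K) + (r - q + 0.5*sigma^2) * T) / (sigma * sqrt(T)) = 0.27183913
d2 = d1 - sigma * sqrt(T) = -0.40698338
exp(-rT) = 0.92496443; exp(-qT) = 1.00000000
P = K * exp(-rT) * N(-d2) - S_0 * exp(-qT) * N(-d1)
N(-d1) = 0.39287286; N(-d2) = 0.65798990
P = 1.0300 * 0.92496443 * 0.65798990 - 0.9100 * 1.00000000 * 0.39287286 = 0.2694


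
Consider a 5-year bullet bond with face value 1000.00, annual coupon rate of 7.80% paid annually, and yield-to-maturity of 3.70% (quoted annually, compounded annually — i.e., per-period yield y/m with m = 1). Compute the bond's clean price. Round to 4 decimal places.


Coupon per period c = face * coupon_rate / m = 78.000000
Periods per year m = 1; per-period yield y/m = 0.037000
Number of cashflows N = 5
Cashflows (t years, CF_t, discount factor 1/(1+y/m)^(m*t), PV):
  t = 1.0000: CF_t = 78.000000, DF = 0.964320, PV = 75.216972
  t = 2.0000: CF_t = 78.000000, DF = 0.929913, PV = 72.533242
  t = 3.0000: CF_t = 78.000000, DF = 0.896734, PV = 69.945267
  t = 4.0000: CF_t = 78.000000, DF = 0.864739, PV = 67.449631
  t = 5.0000: CF_t = 1078.000000, DF = 0.833885, PV = 898.928146
Price P = sum_t PV_t = 1184.073259

Answer: Price = 1184.0733


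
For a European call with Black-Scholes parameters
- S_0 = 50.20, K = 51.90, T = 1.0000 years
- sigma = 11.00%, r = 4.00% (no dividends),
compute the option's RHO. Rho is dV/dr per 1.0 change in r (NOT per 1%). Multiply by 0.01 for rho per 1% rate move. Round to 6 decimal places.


Answer: Rho = 25.049356

Derivation:
d1 = 0.1158748775; d2 = 0.0058748775
phi(d1) = 0.3962729542; exp(-qT) = 1.0000000000; exp(-rT) = 0.9607894392
N(d2) = 0.5023437235
Rho = K*T*exp(-rT)*N(d2) = 51.9000 * 1.0000 * 0.9607894392 * 0.5023437235 = 25.049356


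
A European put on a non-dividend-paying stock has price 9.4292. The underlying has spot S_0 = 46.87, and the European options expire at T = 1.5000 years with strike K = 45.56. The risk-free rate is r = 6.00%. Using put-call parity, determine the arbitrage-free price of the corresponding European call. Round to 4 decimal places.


Answer: Call price = 14.6605

Derivation:
Put-call parity: C - P = S_0 * exp(-qT) - K * exp(-rT).
S_0 * exp(-qT) = 46.8700 * 1.00000000 = 46.87000000
K * exp(-rT) = 45.5600 * 0.91393119 = 41.63870480
C = P + S*exp(-qT) - K*exp(-rT)
C = 9.4292 + 46.87000000 - 41.63870480 = 14.6605


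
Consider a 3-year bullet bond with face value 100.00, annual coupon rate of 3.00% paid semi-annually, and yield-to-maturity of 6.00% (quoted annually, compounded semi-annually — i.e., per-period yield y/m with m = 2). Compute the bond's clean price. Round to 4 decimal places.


Answer: Price = 91.8742

Derivation:
Coupon per period c = face * coupon_rate / m = 1.500000
Periods per year m = 2; per-period yield y/m = 0.030000
Number of cashflows N = 6
Cashflows (t years, CF_t, discount factor 1/(1+y/m)^(m*t), PV):
  t = 0.5000: CF_t = 1.500000, DF = 0.970874, PV = 1.456311
  t = 1.0000: CF_t = 1.500000, DF = 0.942596, PV = 1.413894
  t = 1.5000: CF_t = 1.500000, DF = 0.915142, PV = 1.372712
  t = 2.0000: CF_t = 1.500000, DF = 0.888487, PV = 1.332731
  t = 2.5000: CF_t = 1.500000, DF = 0.862609, PV = 1.293913
  t = 3.0000: CF_t = 101.500000, DF = 0.837484, PV = 85.004652
Price P = sum_t PV_t = 91.874213


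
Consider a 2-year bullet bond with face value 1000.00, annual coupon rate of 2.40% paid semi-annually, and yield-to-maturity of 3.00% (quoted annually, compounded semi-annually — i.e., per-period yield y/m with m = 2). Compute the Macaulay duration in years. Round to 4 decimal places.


Answer: Macaulay duration = 1.9645 years

Derivation:
Coupon per period c = face * coupon_rate / m = 12.000000
Periods per year m = 2; per-period yield y/m = 0.015000
Number of cashflows N = 4
Cashflows (t years, CF_t, discount factor 1/(1+y/m)^(m*t), PV):
  t = 0.5000: CF_t = 12.000000, DF = 0.985222, PV = 11.822660
  t = 1.0000: CF_t = 12.000000, DF = 0.970662, PV = 11.647941
  t = 1.5000: CF_t = 12.000000, DF = 0.956317, PV = 11.475804
  t = 2.0000: CF_t = 1012.000000, DF = 0.942184, PV = 953.490441
Price P = sum_t PV_t = 988.436846
Macaulay numerator sum_t t * PV_t:
  t * PV_t at t = 0.5000: 5.911330
  t * PV_t at t = 1.0000: 11.647941
  t * PV_t at t = 1.5000: 17.213706
  t * PV_t at t = 2.0000: 1906.980882
Macaulay duration D = (sum_t t * PV_t) / P = 1941.753859 / 988.436846 = 1.964469


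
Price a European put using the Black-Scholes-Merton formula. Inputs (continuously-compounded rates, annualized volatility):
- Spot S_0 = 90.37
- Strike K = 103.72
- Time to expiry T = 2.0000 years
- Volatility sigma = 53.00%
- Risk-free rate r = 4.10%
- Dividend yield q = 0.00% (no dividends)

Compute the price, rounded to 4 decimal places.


Answer: Price = 29.8242

Derivation:
d1 = (ln(S/K) + (r - q + 0.5*sigma^2) * T) / (sigma * sqrt(T)) = 0.30034346
d2 = d1 - sigma * sqrt(T) = -0.44918973
exp(-rT) = 0.92127196; exp(-qT) = 1.00000000
P = K * exp(-rT) * N(-d2) - S_0 * exp(-qT) * N(-d1)
N(-d1) = 0.38195759; N(-d2) = 0.67335260
P = 103.7200 * 0.92127196 * 0.67335260 - 90.3700 * 1.00000000 * 0.38195759 = 29.8242


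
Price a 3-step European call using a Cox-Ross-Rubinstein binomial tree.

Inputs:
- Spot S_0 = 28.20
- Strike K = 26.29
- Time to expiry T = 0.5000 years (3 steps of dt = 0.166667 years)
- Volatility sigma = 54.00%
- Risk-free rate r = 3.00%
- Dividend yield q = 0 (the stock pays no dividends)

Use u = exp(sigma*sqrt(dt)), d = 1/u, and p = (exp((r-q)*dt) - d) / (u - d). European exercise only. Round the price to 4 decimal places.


dt = T/N = 0.166667
u = exp(sigma*sqrt(dt)) = 1.246643; d = 1/u = 0.802154
p = (exp((r-q)*dt) - d) / (u - d) = 0.456386
Discount per step: exp(-r*dt) = 0.995012
Stock lattice S(k, i) with i counting down-moves:
  k=0: S(0,0) = 28.2000
  k=1: S(1,0) = 35.1553; S(1,1) = 22.6208
  k=2: S(2,0) = 43.8261; S(2,1) = 28.2000; S(2,2) = 18.1453
  k=3: S(3,0) = 54.6355; S(3,1) = 35.1553; S(3,2) = 22.6208; S(3,3) = 14.5554
Terminal payoffs V(N, i) = max(S_T - K, 0):
  V(3,0) = 28.345519; V(3,1) = 8.865323; V(3,2) = 0.000000; V(3,3) = 0.000000
Backward induction: V(k, i) = exp(-r*dt) * [p * V(k+1, i) + (1-p) * V(k+1, i+1)].
  V(2,0) = exp(-r*dt) * [p*28.345519 + (1-p)*8.865323] = 17.667248
  V(2,1) = exp(-r*dt) * [p*8.865323 + (1-p)*0.000000] = 4.025827
  V(2,2) = exp(-r*dt) * [p*0.000000 + (1-p)*0.000000] = 0.000000
  V(1,0) = exp(-r*dt) * [p*17.667248 + (1-p)*4.025827] = 10.200446
  V(1,1) = exp(-r*dt) * [p*4.025827 + (1-p)*0.000000] = 1.828166
  V(0,0) = exp(-r*dt) * [p*10.200446 + (1-p)*1.828166] = 5.620980

Answer: Price = V(0,0) = 5.6210


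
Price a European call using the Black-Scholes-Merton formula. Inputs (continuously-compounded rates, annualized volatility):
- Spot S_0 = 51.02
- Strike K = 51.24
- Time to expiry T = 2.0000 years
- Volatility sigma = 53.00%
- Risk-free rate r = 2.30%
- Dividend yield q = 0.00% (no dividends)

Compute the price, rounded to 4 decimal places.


Answer: Price = 15.6653

Derivation:
d1 = (ln(S/K) + (r - q + 0.5*sigma^2) * T) / (sigma * sqrt(T)) = 0.43039753
d2 = d1 - sigma * sqrt(T) = -0.31913565
exp(-rT) = 0.95504196; exp(-qT) = 1.00000000
C = S_0 * exp(-qT) * N(d1) - K * exp(-rT) * N(d2)
N(d1) = 0.66654676; N(d2) = 0.37481182
C = 51.0200 * 1.00000000 * 0.66654676 - 51.2400 * 0.95504196 * 0.37481182 = 15.6653


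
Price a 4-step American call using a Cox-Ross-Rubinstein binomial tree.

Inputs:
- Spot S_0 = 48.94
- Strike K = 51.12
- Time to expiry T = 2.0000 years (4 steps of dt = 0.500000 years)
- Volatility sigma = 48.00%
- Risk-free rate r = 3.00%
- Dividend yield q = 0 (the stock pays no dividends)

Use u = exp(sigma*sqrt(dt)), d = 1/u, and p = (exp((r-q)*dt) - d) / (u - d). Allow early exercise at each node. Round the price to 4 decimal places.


Answer: Price = V(0,0) = 12.8749

Derivation:
dt = T/N = 0.500000
u = exp(sigma*sqrt(dt)) = 1.404121; d = 1/u = 0.712189
p = (exp((r-q)*dt) - d) / (u - d) = 0.437794
Discount per step: exp(-r*dt) = 0.985112
Stock lattice S(k, i) with i counting down-moves:
  k=0: S(0,0) = 48.9400
  k=1: S(1,0) = 68.7177; S(1,1) = 34.8546
  k=2: S(2,0) = 96.4879; S(2,1) = 48.9400; S(2,2) = 24.8230
  k=3: S(3,0) = 135.4806; S(3,1) = 68.7177; S(3,2) = 34.8546; S(3,3) = 17.6787
  k=4: S(4,0) = 190.2312; S(4,1) = 96.4879; S(4,2) = 48.9400; S(4,3) = 24.8230; S(4,4) = 12.5906
Terminal payoffs V(N, i) = max(S_T - K, 0):
  V(4,0) = 139.111182; V(4,1) = 45.367896; V(4,2) = 0.000000; V(4,3) = 0.000000; V(4,4) = 0.000000
Backward induction: V(k, i) = exp(-r*dt) * [p * V(k+1, i) + (1-p) * V(k+1, i+1)]; then take max(V_cont, immediate exercise) for American.
  V(3,0) = exp(-r*dt) * [p*139.111182 + (1-p)*45.367896] = 85.121727; exercise = 84.360650; V(3,0) = max -> 85.121727
  V(3,1) = exp(-r*dt) * [p*45.367896 + (1-p)*0.000000] = 19.566105; exercise = 17.597666; V(3,1) = max -> 19.566105
  V(3,2) = exp(-r*dt) * [p*0.000000 + (1-p)*0.000000] = 0.000000; exercise = 0.000000; V(3,2) = max -> 0.000000
  V(3,3) = exp(-r*dt) * [p*0.000000 + (1-p)*0.000000] = 0.000000; exercise = 0.000000; V(3,3) = max -> 0.000000
  V(2,0) = exp(-r*dt) * [p*85.121727 + (1-p)*19.566105] = 47.547400; exercise = 45.367896; V(2,0) = max -> 47.547400
  V(2,1) = exp(-r*dt) * [p*19.566105 + (1-p)*0.000000] = 8.438400; exercise = 0.000000; V(2,1) = max -> 8.438400
  V(2,2) = exp(-r*dt) * [p*0.000000 + (1-p)*0.000000] = 0.000000; exercise = 0.000000; V(2,2) = max -> 0.000000
  V(1,0) = exp(-r*dt) * [p*47.547400 + (1-p)*8.438400] = 25.179559; exercise = 17.597666; V(1,0) = max -> 25.179559
  V(1,1) = exp(-r*dt) * [p*8.438400 + (1-p)*0.000000] = 3.639283; exercise = 0.000000; V(1,1) = max -> 3.639283
  V(0,0) = exp(-r*dt) * [p*25.179559 + (1-p)*3.639283] = 12.874915; exercise = 0.000000; V(0,0) = max -> 12.874915


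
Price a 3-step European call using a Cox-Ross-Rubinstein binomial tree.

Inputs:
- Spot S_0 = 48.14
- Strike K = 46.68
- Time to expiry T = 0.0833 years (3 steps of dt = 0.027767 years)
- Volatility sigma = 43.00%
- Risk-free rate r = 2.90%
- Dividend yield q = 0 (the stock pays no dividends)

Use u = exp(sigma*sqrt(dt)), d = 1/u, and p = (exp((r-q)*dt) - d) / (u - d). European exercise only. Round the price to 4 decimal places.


Answer: Price = V(0,0) = 3.3415

Derivation:
dt = T/N = 0.027767
u = exp(sigma*sqrt(dt)) = 1.074282; d = 1/u = 0.930854
p = (exp((r-q)*dt) - d) / (u - d) = 0.487711
Discount per step: exp(-r*dt) = 0.999195
Stock lattice S(k, i) with i counting down-moves:
  k=0: S(0,0) = 48.1400
  k=1: S(1,0) = 51.7159; S(1,1) = 44.8113
  k=2: S(2,0) = 55.5575; S(2,1) = 48.1400; S(2,2) = 41.7128
  k=3: S(3,0) = 59.6844; S(3,1) = 51.7159; S(3,2) = 44.8113; S(3,3) = 38.8286
Terminal payoffs V(N, i) = max(S_T - K, 0):
  V(3,0) = 13.004385; V(3,1) = 5.035925; V(3,2) = 0.000000; V(3,3) = 0.000000
Backward induction: V(k, i) = exp(-r*dt) * [p * V(k+1, i) + (1-p) * V(k+1, i+1)].
  V(2,0) = exp(-r*dt) * [p*13.004385 + (1-p)*5.035925] = 8.915050
  V(2,1) = exp(-r*dt) * [p*5.035925 + (1-p)*0.000000] = 2.454099
  V(2,2) = exp(-r*dt) * [p*0.000000 + (1-p)*0.000000] = 0.000000
  V(1,0) = exp(-r*dt) * [p*8.915050 + (1-p)*2.454099] = 5.600665
  V(1,1) = exp(-r*dt) * [p*2.454099 + (1-p)*0.000000] = 1.195928
  V(0,0) = exp(-r*dt) * [p*5.600665 + (1-p)*1.195928] = 3.341475


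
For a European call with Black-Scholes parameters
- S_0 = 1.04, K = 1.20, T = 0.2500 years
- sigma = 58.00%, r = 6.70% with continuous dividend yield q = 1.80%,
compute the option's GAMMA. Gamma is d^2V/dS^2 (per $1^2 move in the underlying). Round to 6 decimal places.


d1 = -0.3062098057; d2 = -0.5962098057
phi(d1) = 0.3806706339; exp(-qT) = 0.9955101098; exp(-rT) = 0.9833895013
Gamma = exp(-qT) * phi(d1) / (S * sigma * sqrt(T)) = 0.9955101098 * 0.3806706339 / (1.0400 * 0.5800 * 0.5000000000) = 1.256504

Answer: Gamma = 1.256504


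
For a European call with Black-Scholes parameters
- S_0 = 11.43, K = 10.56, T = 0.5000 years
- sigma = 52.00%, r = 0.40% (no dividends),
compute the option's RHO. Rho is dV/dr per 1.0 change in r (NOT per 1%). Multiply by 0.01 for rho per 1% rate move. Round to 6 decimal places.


d1 = 0.4045961643; d2 = 0.0369006381
phi(d1) = 0.3675898276; exp(-qT) = 1.0000000000; exp(-rT) = 0.9980019987
N(d2) = 0.5147178845
Rho = K*T*exp(-rT)*N(d2) = 10.5600 * 0.5000 * 0.9980019987 * 0.5147178845 = 2.712280

Answer: Rho = 2.712280


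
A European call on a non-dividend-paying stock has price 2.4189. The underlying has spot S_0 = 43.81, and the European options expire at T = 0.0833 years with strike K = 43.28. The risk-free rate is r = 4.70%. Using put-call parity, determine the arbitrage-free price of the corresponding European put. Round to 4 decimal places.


Answer: Put price = 1.7198

Derivation:
Put-call parity: C - P = S_0 * exp(-qT) - K * exp(-rT).
S_0 * exp(-qT) = 43.8100 * 1.00000000 = 43.81000000
K * exp(-rT) = 43.2800 * 0.99609255 = 43.11088574
P = C - S*exp(-qT) + K*exp(-rT)
P = 2.4189 - 43.81000000 + 43.11088574 = 1.7198


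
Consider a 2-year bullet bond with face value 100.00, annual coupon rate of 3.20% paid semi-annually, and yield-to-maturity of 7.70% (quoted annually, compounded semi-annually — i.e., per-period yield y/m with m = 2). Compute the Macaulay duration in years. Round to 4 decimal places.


Answer: Macaulay duration = 1.9509 years

Derivation:
Coupon per period c = face * coupon_rate / m = 1.600000
Periods per year m = 2; per-period yield y/m = 0.038500
Number of cashflows N = 4
Cashflows (t years, CF_t, discount factor 1/(1+y/m)^(m*t), PV):
  t = 0.5000: CF_t = 1.600000, DF = 0.962927, PV = 1.540684
  t = 1.0000: CF_t = 1.600000, DF = 0.927229, PV = 1.483566
  t = 1.5000: CF_t = 1.600000, DF = 0.892854, PV = 1.428567
  t = 2.0000: CF_t = 101.600000, DF = 0.859754, PV = 87.350964
Price P = sum_t PV_t = 91.803781
Macaulay numerator sum_t t * PV_t:
  t * PV_t at t = 0.5000: 0.770342
  t * PV_t at t = 1.0000: 1.483566
  t * PV_t at t = 1.5000: 2.142850
  t * PV_t at t = 2.0000: 174.701929
Macaulay duration D = (sum_t t * PV_t) / P = 179.098687 / 91.803781 = 1.950886


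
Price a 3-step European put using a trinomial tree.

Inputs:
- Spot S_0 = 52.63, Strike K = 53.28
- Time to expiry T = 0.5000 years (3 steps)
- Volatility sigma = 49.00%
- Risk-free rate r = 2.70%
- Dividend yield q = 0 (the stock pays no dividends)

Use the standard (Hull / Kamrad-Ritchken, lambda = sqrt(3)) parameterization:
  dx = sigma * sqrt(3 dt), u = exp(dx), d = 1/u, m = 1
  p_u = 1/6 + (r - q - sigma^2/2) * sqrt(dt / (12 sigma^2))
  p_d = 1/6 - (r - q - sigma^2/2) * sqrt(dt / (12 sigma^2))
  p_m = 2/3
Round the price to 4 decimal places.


dt = T/N = 0.166667; dx = sigma*sqrt(3*dt) = 0.346482
u = exp(dx) = 1.414084; d = 1/u = 0.707171
p_u = 0.144287, p_m = 0.666667, p_d = 0.189046
Discount per step: exp(-r*dt) = 0.995510
Stock lattice S(k, j) with j the centered position index:
  k=0: S(0,+0) = 52.6300
  k=1: S(1,-1) = 37.2184; S(1,+0) = 52.6300; S(1,+1) = 74.4233
  k=2: S(2,-2) = 26.3198; S(2,-1) = 37.2184; S(2,+0) = 52.6300; S(2,+1) = 74.4233; S(2,+2) = 105.2408
  k=3: S(3,-3) = 18.6126; S(3,-2) = 26.3198; S(3,-1) = 37.2184; S(3,+0) = 52.6300; S(3,+1) = 74.4233; S(3,+2) = 105.2408; S(3,+3) = 148.8194
Terminal payoffs V(N, j) = max(K - S_T, 0):
  V(3,-3) = 34.667390; V(3,-2) = 26.960196; V(3,-1) = 16.061573; V(3,+0) = 0.650000; V(3,+1) = 0.000000; V(3,+2) = 0.000000; V(3,+3) = 0.000000
Backward induction: V(k, j) = exp(-r*dt) * [p_u * V(k+1, j+1) + p_m * V(k+1, j) + p_d * V(k+1, j-1)]
  V(2,-2) = exp(-r*dt) * [p_u*16.061573 + p_m*26.960196 + p_d*34.667390] = 26.724154
  V(2,-1) = exp(-r*dt) * [p_u*0.650000 + p_m*16.061573 + p_d*26.960196] = 15.826848
  V(2,+0) = exp(-r*dt) * [p_u*0.000000 + p_m*0.650000 + p_d*16.061573] = 3.454137
  V(2,+1) = exp(-r*dt) * [p_u*0.000000 + p_m*0.000000 + p_d*0.650000] = 0.122328
  V(2,+2) = exp(-r*dt) * [p_u*0.000000 + p_m*0.000000 + p_d*0.000000] = 0.000000
  V(1,-1) = exp(-r*dt) * [p_u*3.454137 + p_m*15.826848 + p_d*26.724154] = 16.029428
  V(1,+0) = exp(-r*dt) * [p_u*0.122328 + p_m*3.454137 + p_d*15.826848] = 5.288564
  V(1,+1) = exp(-r*dt) * [p_u*0.000000 + p_m*0.122328 + p_d*3.454137] = 0.731246
  V(0,+0) = exp(-r*dt) * [p_u*0.731246 + p_m*5.288564 + p_d*16.029428] = 6.631614

Answer: Price = V(0,0) = 6.6316


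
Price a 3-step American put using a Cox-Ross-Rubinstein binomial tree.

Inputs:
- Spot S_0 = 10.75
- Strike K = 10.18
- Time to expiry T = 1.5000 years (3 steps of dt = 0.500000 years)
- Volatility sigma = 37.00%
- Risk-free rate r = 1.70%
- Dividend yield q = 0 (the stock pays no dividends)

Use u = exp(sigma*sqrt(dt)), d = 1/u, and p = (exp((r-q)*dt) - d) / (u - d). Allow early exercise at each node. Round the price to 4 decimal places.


dt = T/N = 0.500000
u = exp(sigma*sqrt(dt)) = 1.299045; d = 1/u = 0.769796
p = (exp((r-q)*dt) - d) / (u - d) = 0.451092
Discount per step: exp(-r*dt) = 0.991536
Stock lattice S(k, i) with i counting down-moves:
  k=0: S(0,0) = 10.7500
  k=1: S(1,0) = 13.9647; S(1,1) = 8.2753
  k=2: S(2,0) = 18.1408; S(2,1) = 10.7500; S(2,2) = 6.3703
  k=3: S(3,0) = 23.5657; S(3,1) = 13.9647; S(3,2) = 8.2753; S(3,3) = 4.9038
Terminal payoffs V(N, i) = max(K - S_T, 0):
  V(3,0) = 0.000000; V(3,1) = 0.000000; V(3,2) = 1.904691; V(3,3) = 5.276167
Backward induction: V(k, i) = exp(-r*dt) * [p * V(k+1, i) + (1-p) * V(k+1, i+1)]; then take max(V_cont, immediate exercise) for American.
  V(2,0) = exp(-r*dt) * [p*0.000000 + (1-p)*0.000000] = 0.000000; exercise = 0.000000; V(2,0) = max -> 0.000000
  V(2,1) = exp(-r*dt) * [p*0.000000 + (1-p)*1.904691] = 1.036651; exercise = 0.000000; V(2,1) = max -> 1.036651
  V(2,2) = exp(-r*dt) * [p*1.904691 + (1-p)*5.276167] = 3.723536; exercise = 3.809699; V(2,2) = max -> 3.809699
  V(1,0) = exp(-r*dt) * [p*0.000000 + (1-p)*1.036651] = 0.564210; exercise = 0.000000; V(1,0) = max -> 0.564210
  V(1,1) = exp(-r*dt) * [p*1.036651 + (1-p)*3.809699] = 2.537141; exercise = 1.904691; V(1,1) = max -> 2.537141
  V(0,0) = exp(-r*dt) * [p*0.564210 + (1-p)*2.537141] = 1.633226; exercise = 0.000000; V(0,0) = max -> 1.633226

Answer: Price = V(0,0) = 1.6332


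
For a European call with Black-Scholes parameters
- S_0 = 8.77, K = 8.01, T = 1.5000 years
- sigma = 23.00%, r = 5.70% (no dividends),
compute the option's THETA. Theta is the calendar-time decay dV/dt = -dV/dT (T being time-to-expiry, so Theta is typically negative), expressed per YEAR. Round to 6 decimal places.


Answer: Theta = -0.532490

Derivation:
d1 = 0.7661615025; d2 = 0.4844701821
phi(d1) = 0.2974704885; exp(-qT) = 1.0000000000; exp(-rT) = 0.9180531431
Theta = -S*exp(-qT)*phi(d1)*sigma/(2*sqrt(T)) - r*K*exp(-rT)*N(d2) + q*S*exp(-qT)*N(d1)
N(d1) = 0.7782098941; N(d2) = 0.6859738895; sqrt(T) = 1.2247448714
Term 1 = -8.7700 * 1.0000000000 * 0.2974704885 * 0.2300 / (2 * 1.2247448714) = -0.2449602919
Term 2 = -0.0570 * 8.0100 * 0.9180531431 * 0.6859738895 = -0.2875297448
Term 3 = 0 (no dividend yield, q = 0)
Theta = -0.2449602919 + (-0.2875297448) + (0.0000000000) = -0.532490


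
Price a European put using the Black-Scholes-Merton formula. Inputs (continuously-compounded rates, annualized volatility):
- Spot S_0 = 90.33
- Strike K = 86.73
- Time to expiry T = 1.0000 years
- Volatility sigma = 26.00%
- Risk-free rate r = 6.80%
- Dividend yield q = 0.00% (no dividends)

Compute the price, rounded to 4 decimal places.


d1 = (ln(S/K) + (r - q + 0.5*sigma^2) * T) / (sigma * sqrt(T)) = 0.54796072
d2 = d1 - sigma * sqrt(T) = 0.28796072
exp(-rT) = 0.93426047; exp(-qT) = 1.00000000
P = K * exp(-rT) * N(-d2) - S_0 * exp(-qT) * N(-d1)
N(-d1) = 0.29185944; N(-d2) = 0.38668840
P = 86.7300 * 0.93426047 * 0.38668840 - 90.3300 * 1.00000000 * 0.29185944 = 4.9691

Answer: Price = 4.9691


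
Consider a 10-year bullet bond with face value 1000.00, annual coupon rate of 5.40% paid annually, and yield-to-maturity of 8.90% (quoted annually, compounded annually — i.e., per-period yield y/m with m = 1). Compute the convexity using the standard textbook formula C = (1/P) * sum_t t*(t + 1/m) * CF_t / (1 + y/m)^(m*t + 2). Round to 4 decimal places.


Coupon per period c = face * coupon_rate / m = 54.000000
Periods per year m = 1; per-period yield y/m = 0.089000
Number of cashflows N = 10
Cashflows (t years, CF_t, discount factor 1/(1+y/m)^(m*t), PV):
  t = 1.0000: CF_t = 54.000000, DF = 0.918274, PV = 49.586777
  t = 2.0000: CF_t = 54.000000, DF = 0.843226, PV = 45.534230
  t = 3.0000: CF_t = 54.000000, DF = 0.774313, PV = 41.812884
  t = 4.0000: CF_t = 54.000000, DF = 0.711031, PV = 38.395669
  t = 5.0000: CF_t = 54.000000, DF = 0.652921, PV = 35.257731
  t = 6.0000: CF_t = 54.000000, DF = 0.599560, PV = 32.376245
  t = 7.0000: CF_t = 54.000000, DF = 0.550560, PV = 29.730253
  t = 8.0000: CF_t = 54.000000, DF = 0.505565, PV = 27.300508
  t = 9.0000: CF_t = 54.000000, DF = 0.464247, PV = 25.069337
  t = 10.0000: CF_t = 1054.000000, DF = 0.426306, PV = 449.326273
Price P = sum_t PV_t = 774.389906
Convexity numerator sum_t t*(t + 1/m) * CF_t / (1+y/m)^(m*t + 2):
  t = 1.0000: term = 83.625767
  t = 2.0000: term = 230.374015
  t = 3.0000: term = 423.092773
  t = 4.0000: term = 647.524905
  t = 5.0000: term = 891.907583
  t = 6.0000: term = 1146.621319
  t = 7.0000: term = 1403.882851
  t = 8.0000: term = 1657.476802
  t = 9.0000: term = 1902.521582
  t = 10.0000: term = 41677.219664
Convexity = (1/P) * sum = 50064.247261 / 774.389906 = 64.649922

Answer: Convexity = 64.6499


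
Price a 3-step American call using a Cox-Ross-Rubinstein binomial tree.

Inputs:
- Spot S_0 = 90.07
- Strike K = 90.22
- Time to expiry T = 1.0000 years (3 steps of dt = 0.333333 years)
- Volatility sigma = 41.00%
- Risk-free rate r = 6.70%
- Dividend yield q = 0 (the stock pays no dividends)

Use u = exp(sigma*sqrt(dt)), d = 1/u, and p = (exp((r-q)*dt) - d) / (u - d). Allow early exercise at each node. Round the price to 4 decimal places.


Answer: Price = V(0,0) = 18.3147

Derivation:
dt = T/N = 0.333333
u = exp(sigma*sqrt(dt)) = 1.267078; d = 1/u = 0.789217
p = (exp((r-q)*dt) - d) / (u - d) = 0.488358
Discount per step: exp(-r*dt) = 0.977914
Stock lattice S(k, i) with i counting down-moves:
  k=0: S(0,0) = 90.0700
  k=1: S(1,0) = 114.1257; S(1,1) = 71.0848
  k=2: S(2,0) = 144.6062; S(2,1) = 90.0700; S(2,2) = 56.1014
  k=3: S(3,0) = 183.2274; S(3,1) = 114.1257; S(3,2) = 71.0848; S(3,3) = 44.2762
Terminal payoffs V(N, i) = max(S_T - K, 0):
  V(3,0) = 93.007395; V(3,1) = 23.905732; V(3,2) = 0.000000; V(3,3) = 0.000000
Backward induction: V(k, i) = exp(-r*dt) * [p * V(k+1, i) + (1-p) * V(k+1, i+1)]; then take max(V_cont, immediate exercise) for American.
  V(2,0) = exp(-r*dt) * [p*93.007395 + (1-p)*23.905732] = 56.378806; exercise = 54.386226; V(2,0) = max -> 56.378806
  V(2,1) = exp(-r*dt) * [p*23.905732 + (1-p)*0.000000] = 11.416719; exercise = 0.000000; V(2,1) = max -> 11.416719
  V(2,2) = exp(-r*dt) * [p*0.000000 + (1-p)*0.000000] = 0.000000; exercise = 0.000000; V(2,2) = max -> 0.000000
  V(1,0) = exp(-r*dt) * [p*56.378806 + (1-p)*11.416719] = 32.637226; exercise = 23.905732; V(1,0) = max -> 32.637226
  V(1,1) = exp(-r*dt) * [p*11.416719 + (1-p)*0.000000] = 5.452311; exercise = 0.000000; V(1,1) = max -> 5.452311
  V(0,0) = exp(-r*dt) * [p*32.637226 + (1-p)*5.452311] = 18.314659; exercise = 0.000000; V(0,0) = max -> 18.314659


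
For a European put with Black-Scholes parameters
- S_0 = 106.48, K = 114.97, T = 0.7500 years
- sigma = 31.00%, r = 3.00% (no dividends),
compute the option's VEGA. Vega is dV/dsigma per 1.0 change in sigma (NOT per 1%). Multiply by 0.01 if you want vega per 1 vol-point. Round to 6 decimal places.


Answer: Vega = 36.703996

Derivation:
d1 = -0.0677047511; d2 = -0.3361726263
phi(d1) = 0.3980289650; exp(-qT) = 1.0000000000; exp(-rT) = 0.9777512372
Vega = S * exp(-qT) * phi(d1) * sqrt(T) = 106.4800 * 1.0000000000 * 0.3980289650 * 0.8660254038 = 36.703996


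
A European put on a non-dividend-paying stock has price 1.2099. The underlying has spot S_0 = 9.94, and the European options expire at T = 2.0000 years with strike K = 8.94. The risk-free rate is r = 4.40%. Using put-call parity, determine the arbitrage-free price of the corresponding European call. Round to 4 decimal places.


Put-call parity: C - P = S_0 * exp(-qT) - K * exp(-rT).
S_0 * exp(-qT) = 9.9400 * 1.00000000 = 9.94000000
K * exp(-rT) = 8.9400 * 0.91576088 = 8.18690224
C = P + S*exp(-qT) - K*exp(-rT)
C = 1.2099 + 9.94000000 - 8.18690224 = 2.9630

Answer: Call price = 2.9630


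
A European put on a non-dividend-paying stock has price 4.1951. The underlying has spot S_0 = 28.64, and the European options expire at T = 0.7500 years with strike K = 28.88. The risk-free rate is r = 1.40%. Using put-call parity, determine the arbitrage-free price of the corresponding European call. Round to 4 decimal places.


Answer: Call price = 4.2568

Derivation:
Put-call parity: C - P = S_0 * exp(-qT) - K * exp(-rT).
S_0 * exp(-qT) = 28.6400 * 1.00000000 = 28.64000000
K * exp(-rT) = 28.8800 * 0.98955493 = 28.57834645
C = P + S*exp(-qT) - K*exp(-rT)
C = 4.1951 + 28.64000000 - 28.57834645 = 4.2568


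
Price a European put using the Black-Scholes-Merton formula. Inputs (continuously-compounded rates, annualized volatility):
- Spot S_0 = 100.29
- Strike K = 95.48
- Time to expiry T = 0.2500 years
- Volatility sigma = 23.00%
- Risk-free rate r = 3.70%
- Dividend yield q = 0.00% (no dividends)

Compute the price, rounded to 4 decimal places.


d1 = (ln(S/K) + (r - q + 0.5*sigma^2) * T) / (sigma * sqrt(T)) = 0.56531902
d2 = d1 - sigma * sqrt(T) = 0.45031902
exp(-rT) = 0.99079265; exp(-qT) = 1.00000000
P = K * exp(-rT) * N(-d2) - S_0 * exp(-qT) * N(-d1)
N(-d1) = 0.28592840; N(-d2) = 0.32624021
P = 95.4800 * 0.99079265 * 0.32624021 - 100.2900 * 1.00000000 * 0.28592840 = 2.1869

Answer: Price = 2.1869


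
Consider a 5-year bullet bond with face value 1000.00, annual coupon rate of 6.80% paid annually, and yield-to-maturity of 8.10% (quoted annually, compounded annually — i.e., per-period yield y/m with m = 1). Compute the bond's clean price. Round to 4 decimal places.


Coupon per period c = face * coupon_rate / m = 68.000000
Periods per year m = 1; per-period yield y/m = 0.081000
Number of cashflows N = 5
Cashflows (t years, CF_t, discount factor 1/(1+y/m)^(m*t), PV):
  t = 1.0000: CF_t = 68.000000, DF = 0.925069, PV = 62.904718
  t = 2.0000: CF_t = 68.000000, DF = 0.855753, PV = 58.191228
  t = 3.0000: CF_t = 68.000000, DF = 0.791631, PV = 53.830924
  t = 4.0000: CF_t = 68.000000, DF = 0.732314, PV = 49.797339
  t = 5.0000: CF_t = 1068.000000, DF = 0.677441, PV = 723.507076
Price P = sum_t PV_t = 948.231285

Answer: Price = 948.2313


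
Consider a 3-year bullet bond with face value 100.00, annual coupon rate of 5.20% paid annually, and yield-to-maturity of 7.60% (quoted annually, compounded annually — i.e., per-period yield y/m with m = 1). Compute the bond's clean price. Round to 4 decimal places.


Answer: Price = 93.7701

Derivation:
Coupon per period c = face * coupon_rate / m = 5.200000
Periods per year m = 1; per-period yield y/m = 0.076000
Number of cashflows N = 3
Cashflows (t years, CF_t, discount factor 1/(1+y/m)^(m*t), PV):
  t = 1.0000: CF_t = 5.200000, DF = 0.929368, PV = 4.832714
  t = 2.0000: CF_t = 5.200000, DF = 0.863725, PV = 4.491370
  t = 3.0000: CF_t = 105.200000, DF = 0.802718, PV = 84.445969
Price P = sum_t PV_t = 93.770053


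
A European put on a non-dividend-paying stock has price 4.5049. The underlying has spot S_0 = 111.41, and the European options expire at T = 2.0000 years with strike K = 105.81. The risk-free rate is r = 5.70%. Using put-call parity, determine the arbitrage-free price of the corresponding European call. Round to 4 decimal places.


Answer: Call price = 21.5051

Derivation:
Put-call parity: C - P = S_0 * exp(-qT) - K * exp(-rT).
S_0 * exp(-qT) = 111.4100 * 1.00000000 = 111.41000000
K * exp(-rT) = 105.8100 * 0.89225796 = 94.40981431
C = P + S*exp(-qT) - K*exp(-rT)
C = 4.5049 + 111.41000000 - 94.40981431 = 21.5051


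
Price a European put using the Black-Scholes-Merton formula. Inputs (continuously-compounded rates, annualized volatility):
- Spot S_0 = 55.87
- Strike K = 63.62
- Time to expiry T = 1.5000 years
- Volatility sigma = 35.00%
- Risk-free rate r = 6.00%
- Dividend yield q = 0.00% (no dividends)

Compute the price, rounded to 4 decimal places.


Answer: Price = 10.8531

Derivation:
d1 = (ln(S/K) + (r - q + 0.5*sigma^2) * T) / (sigma * sqrt(T)) = 0.12124899
d2 = d1 - sigma * sqrt(T) = -0.30741172
exp(-rT) = 0.91393119; exp(-qT) = 1.00000000
P = K * exp(-rT) * N(-d2) - S_0 * exp(-qT) * N(-d1)
N(-d1) = 0.45174691; N(-d2) = 0.62073499
P = 63.6200 * 0.91393119 * 0.62073499 - 55.8700 * 1.00000000 * 0.45174691 = 10.8531
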